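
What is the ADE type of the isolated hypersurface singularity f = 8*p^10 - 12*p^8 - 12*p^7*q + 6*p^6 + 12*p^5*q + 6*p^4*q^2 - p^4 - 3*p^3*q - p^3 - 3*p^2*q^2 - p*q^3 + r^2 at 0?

E_7

The Hessian of f at 0 has rank 1. Corank 2; j^3 = -p^3 is a perfect cube, so E-series; the 4-jet and mu = 7 give E_7.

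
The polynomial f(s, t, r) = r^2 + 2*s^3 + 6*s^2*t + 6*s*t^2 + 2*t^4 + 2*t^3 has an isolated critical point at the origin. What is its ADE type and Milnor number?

Type E_6, Milnor number mu = 6.

The Hessian of f at 0 is [[0, 0, 0], [0, 0, 0], [0, 0, 2]] with rank 1, so corank 2. A Groebner basis of the Jacobian ideal J(f) in C{s,t,r} is {t^3, s^2 + 2*s*t + t^2, r}; counting standard monomials gives mu = 6. Corank 2; j^3 = 2*(s + t)^3 is a perfect cube, so E-series; the 4-jet and mu = 6 give E_6.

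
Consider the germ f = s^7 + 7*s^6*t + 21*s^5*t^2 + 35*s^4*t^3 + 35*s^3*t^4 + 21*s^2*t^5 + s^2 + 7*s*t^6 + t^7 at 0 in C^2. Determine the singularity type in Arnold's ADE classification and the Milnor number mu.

Type A_{6}, Milnor number mu = 6.

The Hessian of f at 0 is [[2, 0], [0, 0]] with rank 1, so corank 1. A Groebner basis of the Jacobian ideal J(f) in C{s,t} is {t^6, s}; counting standard monomials gives mu = 6. Corank 1: A-series; mu = 6 gives A_6.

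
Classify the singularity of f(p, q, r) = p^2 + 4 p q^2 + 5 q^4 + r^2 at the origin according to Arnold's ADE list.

A3

The Hessian of f at 0 has rank 2. Corank 1: A-series; mu = 3 gives A_3.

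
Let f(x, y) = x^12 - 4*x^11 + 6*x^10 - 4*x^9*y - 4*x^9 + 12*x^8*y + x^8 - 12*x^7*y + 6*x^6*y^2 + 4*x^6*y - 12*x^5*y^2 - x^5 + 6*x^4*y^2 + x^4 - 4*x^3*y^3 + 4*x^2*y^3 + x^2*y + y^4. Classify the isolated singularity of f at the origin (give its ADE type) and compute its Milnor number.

The Hessian of f at 0 is [[0, 0], [0, 0]] with rank 0, so corank 2. A Groebner basis of the Jacobian ideal J(f) in C{x,y} is {x^3, x^2/4 + y^3, x*y}; counting standard monomials gives mu = 5. Corank 2; j^3 = x^2*y has shape L^2 M (L != M), so D-series; mu = 5 gives D_5.

Type D_5, Milnor number mu = 5.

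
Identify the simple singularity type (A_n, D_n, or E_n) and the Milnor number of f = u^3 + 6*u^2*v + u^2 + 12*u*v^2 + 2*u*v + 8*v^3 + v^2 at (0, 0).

Type A_{2}, Milnor number mu = 2.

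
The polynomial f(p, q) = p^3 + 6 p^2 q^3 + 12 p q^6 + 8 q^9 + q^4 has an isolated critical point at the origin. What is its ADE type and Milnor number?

Type E_6, Milnor number mu = 6.

The Hessian of f at 0 has rank 0. Corank 2; j^3 = p^3 is a perfect cube, so E-series; the 4-jet and mu = 6 give E_6.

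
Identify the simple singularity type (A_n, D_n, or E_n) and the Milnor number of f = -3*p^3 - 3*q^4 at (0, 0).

Type E_{6}, Milnor number mu = 6.

The Hessian of f at 0 is [[0, 0], [0, 0]] with rank 0, so corank 2. A Groebner basis of the Jacobian ideal J(f) in C{p,q} is {q^3, p^2}; counting standard monomials gives mu = 6. Corank 2; j^3 = -3*p^3 is a perfect cube, so E-series; the 4-jet and mu = 6 give E_6.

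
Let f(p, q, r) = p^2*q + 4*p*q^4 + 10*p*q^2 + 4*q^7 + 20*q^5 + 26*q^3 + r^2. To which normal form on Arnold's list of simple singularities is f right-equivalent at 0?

D4

The Hessian of f at 0 has rank 1. Corank 2; j^3 = q*(p^2 + 10*p*q + 26*q^2) splits into three distinct lines over C (the quadratic factor has nonzero discriminant), so D_4.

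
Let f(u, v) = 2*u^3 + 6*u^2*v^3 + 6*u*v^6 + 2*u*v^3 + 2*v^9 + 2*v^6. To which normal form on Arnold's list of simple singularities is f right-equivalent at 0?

E7

The Hessian of f at 0 is [[0, 0], [0, 0]] with rank 0, so corank 2. A Groebner basis of the Jacobian ideal J(f) in C{u,v} is {u^3, u*v^2, 3*u^2 + v^3}; counting standard monomials gives mu = 7. Corank 2; j^3 = 2*u^3 is a perfect cube, so E-series; the 4-jet and mu = 7 give E_7.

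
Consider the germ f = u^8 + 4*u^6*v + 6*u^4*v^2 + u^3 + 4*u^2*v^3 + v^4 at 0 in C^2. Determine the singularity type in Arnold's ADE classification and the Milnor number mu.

Type E6, Milnor number mu = 6.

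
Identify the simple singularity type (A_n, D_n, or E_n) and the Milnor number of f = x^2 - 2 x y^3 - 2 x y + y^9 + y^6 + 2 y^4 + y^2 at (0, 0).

Type A_{8}, Milnor number mu = 8.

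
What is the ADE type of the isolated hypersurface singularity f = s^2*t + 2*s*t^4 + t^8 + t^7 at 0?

The Hessian of f at 0 has rank 0. Corank 2; j^3 = s^2*t has shape L^2 M (L != M), so D-series; mu = 9 gives D_9.

D_9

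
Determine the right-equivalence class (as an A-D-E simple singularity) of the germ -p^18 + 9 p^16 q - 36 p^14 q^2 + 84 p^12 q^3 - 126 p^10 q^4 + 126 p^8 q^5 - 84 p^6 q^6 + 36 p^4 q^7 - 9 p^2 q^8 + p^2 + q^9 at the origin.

A_{8}

The Hessian of f at 0 has rank 1. Corank 1: A-series; mu = 8 gives A_8.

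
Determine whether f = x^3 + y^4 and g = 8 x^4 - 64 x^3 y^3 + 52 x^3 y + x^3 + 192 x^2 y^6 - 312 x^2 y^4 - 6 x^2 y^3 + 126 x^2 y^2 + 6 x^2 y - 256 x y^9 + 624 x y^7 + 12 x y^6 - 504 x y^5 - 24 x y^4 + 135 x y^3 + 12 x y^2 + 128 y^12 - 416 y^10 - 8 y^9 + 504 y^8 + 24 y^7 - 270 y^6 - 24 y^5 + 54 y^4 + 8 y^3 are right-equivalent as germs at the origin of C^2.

No.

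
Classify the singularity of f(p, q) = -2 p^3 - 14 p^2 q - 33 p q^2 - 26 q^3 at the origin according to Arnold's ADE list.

D4

The Hessian of f at 0 has rank 0. Corank 2; j^3 = -(p + 2*q)*(2*p^2 + 10*p*q + 13*q^2) splits into three distinct lines over C (the quadratic factor has nonzero discriminant), so D_4.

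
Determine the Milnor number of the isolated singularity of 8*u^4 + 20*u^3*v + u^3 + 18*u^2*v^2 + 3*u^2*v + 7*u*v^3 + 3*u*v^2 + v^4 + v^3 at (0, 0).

The Hessian of f at 0 has rank 0. Corank 2; j^3 = (u + v)^3 is a perfect cube, so E-series; the 4-jet and mu = 7 give E_7.

7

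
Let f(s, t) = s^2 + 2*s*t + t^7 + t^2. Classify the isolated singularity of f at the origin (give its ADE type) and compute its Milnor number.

Type A_{6}, Milnor number mu = 6.

The Hessian of f at 0 has rank 1. Corank 1: A-series; mu = 6 gives A_6.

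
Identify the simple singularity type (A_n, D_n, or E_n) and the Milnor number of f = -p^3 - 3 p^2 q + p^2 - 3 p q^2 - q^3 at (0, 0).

Type A_{2}, Milnor number mu = 2.

The Hessian of f at 0 is [[2, 0], [0, 0]] with rank 1, so corank 1. A Groebner basis of the Jacobian ideal J(f) in C{p,q} is {q^2, p}; counting standard monomials gives mu = 2. Corank 1: A-series; mu = 2 gives A_2.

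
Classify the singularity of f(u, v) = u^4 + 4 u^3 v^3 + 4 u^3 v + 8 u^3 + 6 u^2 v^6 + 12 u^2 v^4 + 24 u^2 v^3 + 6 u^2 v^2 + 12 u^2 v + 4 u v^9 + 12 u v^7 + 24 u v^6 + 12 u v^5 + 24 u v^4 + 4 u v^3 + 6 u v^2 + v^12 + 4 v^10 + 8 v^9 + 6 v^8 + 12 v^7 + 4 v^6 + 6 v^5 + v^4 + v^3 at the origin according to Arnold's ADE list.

The Hessian of f at 0 is [[0, 0], [0, 0]] with rank 0, so corank 2. A Groebner basis of the Jacobian ideal J(f) in C{u,v} is {v^4, u*v^2 + 2*v^3/3, u^2 + u*v + v^2/4}; counting standard monomials gives mu = 6. Corank 2; j^3 = (2*u + v)^3 is a perfect cube, so E-series; the 4-jet and mu = 6 give E_6.

E6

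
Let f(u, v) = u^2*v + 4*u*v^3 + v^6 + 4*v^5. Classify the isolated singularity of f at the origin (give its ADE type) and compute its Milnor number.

Type D_7, Milnor number mu = 7.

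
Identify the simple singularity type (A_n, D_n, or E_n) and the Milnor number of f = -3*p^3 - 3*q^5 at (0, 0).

Type E_{8}, Milnor number mu = 8.

The Hessian of f at 0 is [[0, 0], [0, 0]] with rank 0, so corank 2. A Groebner basis of the Jacobian ideal J(f) in C{p,q} is {q^4, p^2}; counting standard monomials gives mu = 8. Corank 2; j^3 = -3*p^3 is a perfect cube, so E-series; the 5-jet and mu = 8 give E_8.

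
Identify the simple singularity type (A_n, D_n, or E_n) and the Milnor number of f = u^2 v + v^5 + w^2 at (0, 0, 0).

Type D6, Milnor number mu = 6.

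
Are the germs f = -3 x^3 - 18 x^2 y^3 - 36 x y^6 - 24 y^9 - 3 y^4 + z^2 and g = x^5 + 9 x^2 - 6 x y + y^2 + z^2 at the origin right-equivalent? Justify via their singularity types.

No.

The Hessian of f at 0 has rank 1. Corank 2; j^3 = -3*x^3 is a perfect cube, so E-series; the 4-jet and mu = 6 give E_6. The Hessian of g at 0 has rank 2. Corank 1: A-series; mu = 4 gives A_4. f is E_6 but g is A_4, hence not right-equivalent.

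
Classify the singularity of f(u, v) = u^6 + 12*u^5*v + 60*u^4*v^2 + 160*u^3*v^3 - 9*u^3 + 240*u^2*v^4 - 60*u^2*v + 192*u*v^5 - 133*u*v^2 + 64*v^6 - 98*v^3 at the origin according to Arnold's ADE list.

The Hessian of f at 0 has rank 0. Corank 2; j^3 = -(u + 2*v)*(3*u + 7*v)^2 has shape L^2 M (L != M), so D-series; mu = 7 gives D_7.

D7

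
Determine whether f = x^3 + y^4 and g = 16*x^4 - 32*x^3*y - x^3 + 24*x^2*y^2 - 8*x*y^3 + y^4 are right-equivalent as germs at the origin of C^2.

Yes.

The Hessian of f at 0 has rank 0. Corank 2; j^3 = x^3 is a perfect cube, so E-series; the 4-jet and mu = 6 give E_6. The Hessian of g at 0 has rank 0. Corank 2; j^3 = -x^3 is a perfect cube, so E-series; the 4-jet and mu = 6 give E_6. Both have type E_6, hence right-equivalent.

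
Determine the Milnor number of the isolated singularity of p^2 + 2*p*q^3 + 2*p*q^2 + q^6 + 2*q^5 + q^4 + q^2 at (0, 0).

The Hessian of f at 0 has rank 2. Corank 0: nondegenerate Morse point, so A_1.

1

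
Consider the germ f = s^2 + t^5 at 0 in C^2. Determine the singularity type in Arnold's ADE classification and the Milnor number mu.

Type A_{4}, Milnor number mu = 4.

The Hessian of f at 0 is [[2, 0], [0, 0]] with rank 1, so corank 1. A Groebner basis of the Jacobian ideal J(f) in C{s,t} is {t^4, s}; counting standard monomials gives mu = 4. Corank 1: A-series; mu = 4 gives A_4.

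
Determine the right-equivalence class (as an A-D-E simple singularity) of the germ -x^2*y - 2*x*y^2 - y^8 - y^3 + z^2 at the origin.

D_9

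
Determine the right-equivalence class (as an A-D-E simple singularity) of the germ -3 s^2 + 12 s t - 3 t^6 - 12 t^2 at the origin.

The Hessian of f at 0 is [[-6, 12], [12, -24]] with rank 1, so corank 1. A Groebner basis of the Jacobian ideal J(f) in C{s,t} is {t^5, s - 2*t}; counting standard monomials gives mu = 5. Corank 1: A-series; mu = 5 gives A_5.

A5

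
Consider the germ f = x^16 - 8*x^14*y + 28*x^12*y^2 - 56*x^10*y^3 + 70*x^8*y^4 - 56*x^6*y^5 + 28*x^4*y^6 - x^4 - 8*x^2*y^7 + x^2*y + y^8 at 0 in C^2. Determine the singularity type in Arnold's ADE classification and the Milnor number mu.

Type D9, Milnor number mu = 9.

The Hessian of f at 0 has rank 0. Corank 2; j^3 = x^2*y has shape L^2 M (L != M), so D-series; mu = 9 gives D_9.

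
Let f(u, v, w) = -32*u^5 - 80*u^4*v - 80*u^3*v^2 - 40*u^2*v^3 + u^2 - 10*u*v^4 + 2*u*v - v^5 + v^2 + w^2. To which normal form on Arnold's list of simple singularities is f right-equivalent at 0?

The Hessian of f at 0 is [[2, 2, 0], [2, 2, 0], [0, 0, 2]] with rank 2, so corank 1. A Groebner basis of the Jacobian ideal J(f) in C{u,v,w} is {v^4, u + v, w}; counting standard monomials gives mu = 4. Corank 1: A-series; mu = 4 gives A_4.

A_{4}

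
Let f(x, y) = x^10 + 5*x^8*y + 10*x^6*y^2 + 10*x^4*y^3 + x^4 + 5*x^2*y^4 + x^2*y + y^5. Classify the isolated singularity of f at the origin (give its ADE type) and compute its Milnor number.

Type D6, Milnor number mu = 6.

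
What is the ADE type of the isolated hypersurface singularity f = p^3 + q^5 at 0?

E8

The Hessian of f at 0 has rank 0. Corank 2; j^3 = p^3 is a perfect cube, so E-series; the 5-jet and mu = 8 give E_8.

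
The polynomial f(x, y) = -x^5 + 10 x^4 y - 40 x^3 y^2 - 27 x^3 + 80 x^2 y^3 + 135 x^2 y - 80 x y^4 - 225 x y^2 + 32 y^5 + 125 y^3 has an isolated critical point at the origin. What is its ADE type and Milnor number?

The Hessian of f at 0 has rank 0. Corank 2; j^3 = -(3*x - 5*y)^3 is a perfect cube, so E-series; the 5-jet and mu = 8 give E_8.

Type E_{8}, Milnor number mu = 8.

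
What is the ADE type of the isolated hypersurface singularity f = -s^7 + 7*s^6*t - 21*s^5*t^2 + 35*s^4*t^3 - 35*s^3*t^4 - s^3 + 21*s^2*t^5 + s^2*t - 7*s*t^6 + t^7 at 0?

D_8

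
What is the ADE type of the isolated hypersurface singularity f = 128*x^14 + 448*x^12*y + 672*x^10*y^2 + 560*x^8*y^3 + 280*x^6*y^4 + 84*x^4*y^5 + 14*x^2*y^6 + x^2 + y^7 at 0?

A6

The Hessian of f at 0 has rank 1. Corank 1: A-series; mu = 6 gives A_6.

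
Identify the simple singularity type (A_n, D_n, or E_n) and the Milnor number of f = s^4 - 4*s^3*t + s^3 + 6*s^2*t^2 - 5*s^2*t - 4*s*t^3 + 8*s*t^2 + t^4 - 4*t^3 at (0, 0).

Type D_5, Milnor number mu = 5.

The Hessian of f at 0 is [[0, 0], [0, 0]] with rank 0, so corank 2. A Groebner basis of the Jacobian ideal J(f) in C{s,t} is {s*t^2 - s*t/2 + t^2, -s*t/4 + t^3 + t^2/2, s^2 - 3*s*t + 2*t^2}; counting standard monomials gives mu = 5. Corank 2; j^3 = (s - 2*t)^2*(s - t) has shape L^2 M (L != M), so D-series; mu = 5 gives D_5.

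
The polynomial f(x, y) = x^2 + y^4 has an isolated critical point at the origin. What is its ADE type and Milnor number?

The Hessian of f at 0 has rank 1. Corank 1: A-series; mu = 3 gives A_3.

Type A_{3}, Milnor number mu = 3.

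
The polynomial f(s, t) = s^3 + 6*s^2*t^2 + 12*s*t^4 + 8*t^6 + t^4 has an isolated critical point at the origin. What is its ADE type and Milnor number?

Type E_6, Milnor number mu = 6.

The Hessian of f at 0 is [[0, 0], [0, 0]] with rank 0, so corank 2. A Groebner basis of the Jacobian ideal J(f) in C{s,t} is {s^3, s^2*t, s^2/4 + s*t^2, t^3}; counting standard monomials gives mu = 6. Corank 2; j^3 = s^3 is a perfect cube, so E-series; the 4-jet and mu = 6 give E_6.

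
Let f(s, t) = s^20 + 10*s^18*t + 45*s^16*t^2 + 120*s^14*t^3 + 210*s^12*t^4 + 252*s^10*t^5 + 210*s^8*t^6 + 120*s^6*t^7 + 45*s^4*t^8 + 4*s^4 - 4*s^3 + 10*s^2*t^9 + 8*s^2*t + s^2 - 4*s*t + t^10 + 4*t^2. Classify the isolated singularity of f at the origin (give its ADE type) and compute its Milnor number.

Type A_{9}, Milnor number mu = 9.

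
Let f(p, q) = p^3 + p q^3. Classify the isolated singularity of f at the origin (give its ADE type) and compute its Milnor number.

Type E_{7}, Milnor number mu = 7.

The Hessian of f at 0 is [[0, 0], [0, 0]] with rank 0, so corank 2. A Groebner basis of the Jacobian ideal J(f) in C{p,q} is {p^3, p*q^2, 3*p^2 + q^3}; counting standard monomials gives mu = 7. Corank 2; j^3 = p^3 is a perfect cube, so E-series; the 4-jet and mu = 7 give E_7.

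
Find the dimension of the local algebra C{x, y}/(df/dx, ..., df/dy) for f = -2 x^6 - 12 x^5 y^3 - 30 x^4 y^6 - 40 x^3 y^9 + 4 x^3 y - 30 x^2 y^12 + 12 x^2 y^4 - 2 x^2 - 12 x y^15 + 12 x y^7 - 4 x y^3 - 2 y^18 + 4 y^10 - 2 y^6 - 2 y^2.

1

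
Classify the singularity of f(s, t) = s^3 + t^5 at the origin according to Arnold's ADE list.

E_8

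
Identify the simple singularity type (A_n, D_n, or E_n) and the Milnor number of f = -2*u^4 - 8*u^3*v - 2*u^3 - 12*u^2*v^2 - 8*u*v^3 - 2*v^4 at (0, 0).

The Hessian of f at 0 is [[0, 0], [0, 0]] with rank 0, so corank 2. A Groebner basis of the Jacobian ideal J(f) in C{u,v} is {v^4, u*v^2 + v^3/3, u^2}; counting standard monomials gives mu = 6. Corank 2; j^3 = -2*u^3 is a perfect cube, so E-series; the 4-jet and mu = 6 give E_6.

Type E_6, Milnor number mu = 6.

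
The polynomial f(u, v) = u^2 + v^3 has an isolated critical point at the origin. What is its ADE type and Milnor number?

The Hessian of f at 0 is [[2, 0], [0, 0]] with rank 1, so corank 1. A Groebner basis of the Jacobian ideal J(f) in C{u,v} is {v^2, u}; counting standard monomials gives mu = 2. Corank 1: A-series; mu = 2 gives A_2.

Type A2, Milnor number mu = 2.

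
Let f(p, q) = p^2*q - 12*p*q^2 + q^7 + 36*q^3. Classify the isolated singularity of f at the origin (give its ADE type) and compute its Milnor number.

Type D_8, Milnor number mu = 8.

The Hessian of f at 0 has rank 0. Corank 2; j^3 = q*(p - 6*q)^2 has shape L^2 M (L != M), so D-series; mu = 8 gives D_8.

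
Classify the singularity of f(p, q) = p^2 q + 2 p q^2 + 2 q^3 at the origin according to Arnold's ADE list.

D_{4}

The Hessian of f at 0 is [[0, 0], [0, 0]] with rank 0, so corank 2. A Groebner basis of the Jacobian ideal J(f) in C{p,q} is {q^3, p^2 + 2*q^2, p*q + q^2}; counting standard monomials gives mu = 4. Corank 2; j^3 = q*(p^2 + 2*p*q + 2*q^2) splits into three distinct lines over C (the quadratic factor has nonzero discriminant), so D_4.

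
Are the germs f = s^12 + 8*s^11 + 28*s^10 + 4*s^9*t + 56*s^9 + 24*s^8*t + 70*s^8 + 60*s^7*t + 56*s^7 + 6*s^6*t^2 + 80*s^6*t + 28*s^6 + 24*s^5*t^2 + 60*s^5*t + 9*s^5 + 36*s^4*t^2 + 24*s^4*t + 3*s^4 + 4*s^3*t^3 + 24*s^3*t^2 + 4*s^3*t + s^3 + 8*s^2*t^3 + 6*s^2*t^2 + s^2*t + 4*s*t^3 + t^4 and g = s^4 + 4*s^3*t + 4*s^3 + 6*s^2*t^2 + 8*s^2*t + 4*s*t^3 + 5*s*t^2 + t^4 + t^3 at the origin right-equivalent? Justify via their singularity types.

The Hessian of f at 0 has rank 0. Corank 2; j^3 = s^2*(s + t) has shape L^2 M (L != M), so D-series; mu = 5 gives D_5. The Hessian of g at 0 has rank 0. Corank 2; j^3 = (s + t)*(2*s + t)^2 has shape L^2 M (L != M), so D-series; mu = 5 gives D_5. Both have type D_5, hence right-equivalent.

Yes.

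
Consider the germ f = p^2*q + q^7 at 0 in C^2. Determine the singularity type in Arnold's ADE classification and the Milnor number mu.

The Hessian of f at 0 has rank 0. Corank 2; j^3 = p^2*q has shape L^2 M (L != M), so D-series; mu = 8 gives D_8.

Type D8, Milnor number mu = 8.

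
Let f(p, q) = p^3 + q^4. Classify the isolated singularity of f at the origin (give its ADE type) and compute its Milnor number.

Type E_6, Milnor number mu = 6.

The Hessian of f at 0 has rank 0. Corank 2; j^3 = p^3 is a perfect cube, so E-series; the 4-jet and mu = 6 give E_6.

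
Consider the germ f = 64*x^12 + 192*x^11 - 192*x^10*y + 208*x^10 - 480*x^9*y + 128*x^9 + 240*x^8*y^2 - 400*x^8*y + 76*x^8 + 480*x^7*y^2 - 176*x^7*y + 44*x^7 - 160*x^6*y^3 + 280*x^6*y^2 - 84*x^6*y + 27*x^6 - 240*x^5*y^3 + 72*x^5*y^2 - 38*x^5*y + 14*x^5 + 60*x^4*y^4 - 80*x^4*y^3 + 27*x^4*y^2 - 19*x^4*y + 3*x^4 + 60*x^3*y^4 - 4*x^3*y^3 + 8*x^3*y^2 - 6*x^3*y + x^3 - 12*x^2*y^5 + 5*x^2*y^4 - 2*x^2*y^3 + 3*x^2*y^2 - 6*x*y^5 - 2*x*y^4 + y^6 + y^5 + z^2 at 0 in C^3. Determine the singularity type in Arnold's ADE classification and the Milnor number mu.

Type E8, Milnor number mu = 8.

The Hessian of f at 0 is [[0, 0, 0], [0, 0, 0], [0, 0, 2]] with rank 1, so corank 2. A Groebner basis of the Jacobian ideal J(f) in C{x,y,z} is {x^2/8 + x*y^3 + x*y^2/4, x^2/2 + x*y^2 + y^4, x^3, x^2*y - x^2/4 - x*y^2/2, z}; counting standard monomials gives mu = 8. Corank 2; j^3 = x^3 is a perfect cube, so E-series; the 5-jet and mu = 8 give E_8.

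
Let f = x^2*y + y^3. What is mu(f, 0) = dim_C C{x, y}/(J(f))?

The Hessian of f at 0 has rank 0. Corank 2; j^3 = y*(x^2 + y^2) splits into three distinct lines over C (the quadratic factor has nonzero discriminant), so D_4.

4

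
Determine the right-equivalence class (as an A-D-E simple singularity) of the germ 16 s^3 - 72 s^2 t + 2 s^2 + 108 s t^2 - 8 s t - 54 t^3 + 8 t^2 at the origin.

A2

The Hessian of f at 0 has rank 1. Corank 1: A-series; mu = 2 gives A_2.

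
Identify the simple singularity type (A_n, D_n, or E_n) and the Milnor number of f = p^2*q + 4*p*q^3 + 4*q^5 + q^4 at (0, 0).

The Hessian of f at 0 is [[0, 0], [0, 0]] with rank 0, so corank 2. A Groebner basis of the Jacobian ideal J(f) in C{p,q} is {p*q^2, p*q/2 + q^3, p^2 - 2*p*q}; counting standard monomials gives mu = 5. Corank 2; j^3 = p^2*q has shape L^2 M (L != M), so D-series; mu = 5 gives D_5.

Type D_5, Milnor number mu = 5.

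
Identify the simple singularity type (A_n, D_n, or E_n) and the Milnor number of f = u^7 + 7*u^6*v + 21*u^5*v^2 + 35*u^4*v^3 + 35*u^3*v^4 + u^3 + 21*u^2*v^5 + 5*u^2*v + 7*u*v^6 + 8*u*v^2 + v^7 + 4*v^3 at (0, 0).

Type D_8, Milnor number mu = 8.

The Hessian of f at 0 is [[0, 0], [0, 0]] with rank 0, so corank 2. A Groebner basis of the Jacobian ideal J(f) in C{u,v} is {u*v/7 + v^6 + 2*v^2/7, u*v^2 + 2*v^3, u^2 + 3*u*v + 2*v^2}; counting standard monomials gives mu = 8. Corank 2; j^3 = (u + v)*(u + 2*v)^2 has shape L^2 M (L != M), so D-series; mu = 8 gives D_8.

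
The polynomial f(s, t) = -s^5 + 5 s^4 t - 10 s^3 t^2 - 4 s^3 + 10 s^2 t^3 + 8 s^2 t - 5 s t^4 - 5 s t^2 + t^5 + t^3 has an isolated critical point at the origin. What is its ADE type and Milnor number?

The Hessian of f at 0 has rank 0. Corank 2; j^3 = -(s - t)*(2*s - t)^2 has shape L^2 M (L != M), so D-series; mu = 6 gives D_6.

Type D_6, Milnor number mu = 6.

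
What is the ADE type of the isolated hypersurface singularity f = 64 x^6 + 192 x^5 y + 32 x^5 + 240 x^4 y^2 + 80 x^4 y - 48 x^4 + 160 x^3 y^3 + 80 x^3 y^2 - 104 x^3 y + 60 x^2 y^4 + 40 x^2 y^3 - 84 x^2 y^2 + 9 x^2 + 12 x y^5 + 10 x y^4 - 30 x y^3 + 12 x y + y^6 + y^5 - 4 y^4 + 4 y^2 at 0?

A_4

The Hessian of f at 0 has rank 1. Corank 1: A-series; mu = 4 gives A_4.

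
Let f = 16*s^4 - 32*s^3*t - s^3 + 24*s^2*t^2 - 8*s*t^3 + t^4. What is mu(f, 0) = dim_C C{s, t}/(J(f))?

6

The Hessian of f at 0 has rank 0. Corank 2; j^3 = -s^3 is a perfect cube, so E-series; the 4-jet and mu = 6 give E_6.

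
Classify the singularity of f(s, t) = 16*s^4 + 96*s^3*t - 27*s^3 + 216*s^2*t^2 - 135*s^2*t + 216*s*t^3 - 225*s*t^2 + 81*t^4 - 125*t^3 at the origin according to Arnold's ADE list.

E6

The Hessian of f at 0 has rank 0. Corank 2; j^3 = -(3*s + 5*t)^3 is a perfect cube, so E-series; the 4-jet and mu = 6 give E_6.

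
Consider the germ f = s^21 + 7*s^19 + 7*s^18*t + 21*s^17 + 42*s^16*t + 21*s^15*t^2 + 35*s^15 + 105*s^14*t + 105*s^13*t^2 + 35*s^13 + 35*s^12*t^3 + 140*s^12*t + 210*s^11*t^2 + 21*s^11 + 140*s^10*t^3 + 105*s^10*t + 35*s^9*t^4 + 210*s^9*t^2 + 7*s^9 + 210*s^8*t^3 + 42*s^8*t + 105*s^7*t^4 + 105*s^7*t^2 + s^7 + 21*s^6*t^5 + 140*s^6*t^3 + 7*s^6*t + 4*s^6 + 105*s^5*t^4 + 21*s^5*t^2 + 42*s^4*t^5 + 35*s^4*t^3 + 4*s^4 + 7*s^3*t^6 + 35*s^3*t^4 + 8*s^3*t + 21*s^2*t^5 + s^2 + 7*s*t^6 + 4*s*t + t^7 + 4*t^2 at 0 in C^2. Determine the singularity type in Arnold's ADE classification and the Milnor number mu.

The Hessian of f at 0 has rank 1. Corank 1: A-series; mu = 6 gives A_6.

Type A_6, Milnor number mu = 6.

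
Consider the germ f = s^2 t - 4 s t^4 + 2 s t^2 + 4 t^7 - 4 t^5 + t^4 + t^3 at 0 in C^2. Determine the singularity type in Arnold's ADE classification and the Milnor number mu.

The Hessian of f at 0 has rank 0. Corank 2; j^3 = t*(s + t)^2 has shape L^2 M (L != M), so D-series; mu = 5 gives D_5.

Type D_5, Milnor number mu = 5.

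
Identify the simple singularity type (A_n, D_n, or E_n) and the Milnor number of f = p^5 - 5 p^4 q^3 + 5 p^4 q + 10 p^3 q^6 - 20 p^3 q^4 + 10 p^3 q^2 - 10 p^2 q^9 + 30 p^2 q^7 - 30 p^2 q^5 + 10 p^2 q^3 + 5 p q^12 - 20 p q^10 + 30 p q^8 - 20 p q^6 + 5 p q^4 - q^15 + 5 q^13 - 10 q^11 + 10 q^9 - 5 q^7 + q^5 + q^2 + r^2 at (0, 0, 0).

Type A4, Milnor number mu = 4.

The Hessian of f at 0 is [[0, 0, 0], [0, 2, 0], [0, 0, 2]] with rank 2, so corank 1. A Groebner basis of the Jacobian ideal J(f) in C{p,q,r} is {p^4, q, r}; counting standard monomials gives mu = 4. Corank 1: A-series; mu = 4 gives A_4.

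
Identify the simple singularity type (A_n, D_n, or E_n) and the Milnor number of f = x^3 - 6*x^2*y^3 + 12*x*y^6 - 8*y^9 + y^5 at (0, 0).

The Hessian of f at 0 has rank 0. Corank 2; j^3 = x^3 is a perfect cube, so E-series; the 5-jet and mu = 8 give E_8.

Type E_{8}, Milnor number mu = 8.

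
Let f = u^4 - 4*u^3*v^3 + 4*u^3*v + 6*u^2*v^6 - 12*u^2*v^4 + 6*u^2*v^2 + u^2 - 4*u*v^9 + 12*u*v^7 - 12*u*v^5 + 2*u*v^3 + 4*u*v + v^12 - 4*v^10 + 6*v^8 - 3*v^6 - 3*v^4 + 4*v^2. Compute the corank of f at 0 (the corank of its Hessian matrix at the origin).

The Hessian at 0 is [[2, 4], [4, 8]] of rank 1; hence corank 1.

1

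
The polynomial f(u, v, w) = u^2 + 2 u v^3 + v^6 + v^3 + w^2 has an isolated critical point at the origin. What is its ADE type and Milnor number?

Type A_2, Milnor number mu = 2.

The Hessian of f at 0 is [[2, 0, 0], [0, 0, 0], [0, 0, 2]] with rank 2, so corank 1. A Groebner basis of the Jacobian ideal J(f) in C{u,v,w} is {v^2, u, w}; counting standard monomials gives mu = 2. Corank 1: A-series; mu = 2 gives A_2.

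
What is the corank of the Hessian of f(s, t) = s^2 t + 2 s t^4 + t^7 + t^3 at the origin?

The Hessian at 0 is [[0, 0], [0, 0]] of rank 0; hence corank 2.

2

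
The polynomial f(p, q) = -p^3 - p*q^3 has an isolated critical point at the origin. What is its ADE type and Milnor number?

The Hessian of f at 0 has rank 0. Corank 2; j^3 = -p^3 is a perfect cube, so E-series; the 4-jet and mu = 7 give E_7.

Type E_{7}, Milnor number mu = 7.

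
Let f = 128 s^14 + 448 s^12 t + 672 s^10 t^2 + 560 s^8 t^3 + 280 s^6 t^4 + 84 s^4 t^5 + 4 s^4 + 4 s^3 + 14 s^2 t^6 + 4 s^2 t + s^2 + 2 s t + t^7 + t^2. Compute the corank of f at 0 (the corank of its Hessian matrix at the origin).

Hessian at 0 has rank 1.

1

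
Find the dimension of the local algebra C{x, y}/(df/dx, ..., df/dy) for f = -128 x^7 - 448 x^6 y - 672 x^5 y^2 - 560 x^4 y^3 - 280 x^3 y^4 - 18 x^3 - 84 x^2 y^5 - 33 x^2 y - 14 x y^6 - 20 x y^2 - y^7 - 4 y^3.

8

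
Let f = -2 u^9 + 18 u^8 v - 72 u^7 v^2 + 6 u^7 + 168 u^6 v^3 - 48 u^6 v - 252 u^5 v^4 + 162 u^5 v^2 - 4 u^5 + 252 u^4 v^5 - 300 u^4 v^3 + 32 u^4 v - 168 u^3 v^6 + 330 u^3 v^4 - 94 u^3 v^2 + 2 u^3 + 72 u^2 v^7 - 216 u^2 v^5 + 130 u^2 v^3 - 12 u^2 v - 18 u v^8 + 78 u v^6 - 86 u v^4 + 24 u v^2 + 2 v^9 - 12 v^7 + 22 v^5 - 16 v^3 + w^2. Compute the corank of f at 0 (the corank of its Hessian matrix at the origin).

2

Hessian at 0 has rank 1.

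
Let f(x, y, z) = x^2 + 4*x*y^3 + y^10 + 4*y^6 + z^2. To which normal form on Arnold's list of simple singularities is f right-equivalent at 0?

A9

The Hessian of f at 0 is [[2, 0, 0], [0, 0, 0], [0, 0, 2]] with rank 2, so corank 1. A Groebner basis of the Jacobian ideal J(f) in C{x,y,z} is {x^3, x/2 + y^3, z}; counting standard monomials gives mu = 9. Corank 1: A-series; mu = 9 gives A_9.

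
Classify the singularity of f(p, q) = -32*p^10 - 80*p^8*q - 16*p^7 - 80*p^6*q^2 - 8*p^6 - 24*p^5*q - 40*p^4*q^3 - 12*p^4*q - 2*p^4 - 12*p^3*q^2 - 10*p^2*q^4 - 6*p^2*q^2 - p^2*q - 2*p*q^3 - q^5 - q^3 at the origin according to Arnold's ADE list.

The Hessian of f at 0 has rank 0. Corank 2; j^3 = -q*(p^2 + q^2) splits into three distinct lines over C (the quadratic factor has nonzero discriminant), so D_4.

D_{4}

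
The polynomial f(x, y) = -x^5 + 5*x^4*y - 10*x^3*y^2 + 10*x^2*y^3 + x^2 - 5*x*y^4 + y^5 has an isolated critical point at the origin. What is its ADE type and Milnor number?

Type A_{4}, Milnor number mu = 4.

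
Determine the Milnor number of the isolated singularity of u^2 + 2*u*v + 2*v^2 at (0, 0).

1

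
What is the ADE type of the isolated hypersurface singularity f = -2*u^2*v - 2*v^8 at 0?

The Hessian of f at 0 has rank 0. Corank 2; j^3 = -2*u^2*v has shape L^2 M (L != M), so D-series; mu = 9 gives D_9.

D9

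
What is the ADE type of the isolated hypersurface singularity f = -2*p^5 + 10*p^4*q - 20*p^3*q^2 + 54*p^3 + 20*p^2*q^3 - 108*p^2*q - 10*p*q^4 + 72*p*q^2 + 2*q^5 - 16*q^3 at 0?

E_8

The Hessian of f at 0 has rank 0. Corank 2; j^3 = 2*(3*p - 2*q)^3 is a perfect cube, so E-series; the 5-jet and mu = 8 give E_8.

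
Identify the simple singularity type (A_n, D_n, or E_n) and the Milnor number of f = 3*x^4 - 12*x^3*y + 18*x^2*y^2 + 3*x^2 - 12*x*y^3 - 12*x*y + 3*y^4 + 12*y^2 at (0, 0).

Type A3, Milnor number mu = 3.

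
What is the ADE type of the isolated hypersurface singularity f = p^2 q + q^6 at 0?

The Hessian of f at 0 is [[0, 0], [0, 0]] with rank 0, so corank 2. A Groebner basis of the Jacobian ideal J(f) in C{p,q} is {p^2/6 + q^5, p^3, p*q}; counting standard monomials gives mu = 7. Corank 2; j^3 = p^2*q has shape L^2 M (L != M), so D-series; mu = 7 gives D_7.

D_{7}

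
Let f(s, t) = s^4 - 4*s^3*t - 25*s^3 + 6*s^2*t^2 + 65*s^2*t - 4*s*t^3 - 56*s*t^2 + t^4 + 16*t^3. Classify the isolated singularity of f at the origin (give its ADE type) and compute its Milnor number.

Type D5, Milnor number mu = 5.

The Hessian of f at 0 has rank 0. Corank 2; j^3 = -(s - t)*(5*s - 4*t)^2 has shape L^2 M (L != M), so D-series; mu = 5 gives D_5.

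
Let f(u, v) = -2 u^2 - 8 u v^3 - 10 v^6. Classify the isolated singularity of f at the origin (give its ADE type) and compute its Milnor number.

Type A5, Milnor number mu = 5.

The Hessian of f at 0 has rank 1. Corank 1: A-series; mu = 5 gives A_5.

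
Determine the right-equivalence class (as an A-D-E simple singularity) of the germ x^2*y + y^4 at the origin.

The Hessian of f at 0 is [[0, 0], [0, 0]] with rank 0, so corank 2. A Groebner basis of the Jacobian ideal J(f) in C{x,y} is {x^3, x^2/4 + y^3, x*y}; counting standard monomials gives mu = 5. Corank 2; j^3 = x^2*y has shape L^2 M (L != M), so D-series; mu = 5 gives D_5.

D_5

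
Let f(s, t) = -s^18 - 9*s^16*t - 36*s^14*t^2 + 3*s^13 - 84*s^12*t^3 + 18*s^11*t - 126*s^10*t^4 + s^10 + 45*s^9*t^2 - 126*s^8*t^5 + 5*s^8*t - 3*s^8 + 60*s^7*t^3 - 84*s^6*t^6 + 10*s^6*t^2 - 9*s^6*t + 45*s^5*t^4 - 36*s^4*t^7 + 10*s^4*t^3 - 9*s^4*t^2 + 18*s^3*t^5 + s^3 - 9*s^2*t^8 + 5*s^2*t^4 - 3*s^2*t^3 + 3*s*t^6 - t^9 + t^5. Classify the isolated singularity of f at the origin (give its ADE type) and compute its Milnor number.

The Hessian of f at 0 has rank 0. Corank 2; j^3 = s^3 is a perfect cube, so E-series; the 5-jet and mu = 8 give E_8.

Type E_{8}, Milnor number mu = 8.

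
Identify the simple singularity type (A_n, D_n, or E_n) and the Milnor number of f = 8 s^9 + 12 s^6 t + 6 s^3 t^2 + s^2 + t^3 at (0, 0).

The Hessian of f at 0 has rank 1. Corank 1: A-series; mu = 2 gives A_2.

Type A2, Milnor number mu = 2.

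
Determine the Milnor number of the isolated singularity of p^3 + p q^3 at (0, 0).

The Hessian of f at 0 is [[0, 0], [0, 0]] with rank 0, so corank 2. A Groebner basis of the Jacobian ideal J(f) in C{p,q} is {p^3, p*q^2, 3*p^2 + q^3}; counting standard monomials gives mu = 7. Corank 2; j^3 = p^3 is a perfect cube, so E-series; the 4-jet and mu = 7 give E_7.

7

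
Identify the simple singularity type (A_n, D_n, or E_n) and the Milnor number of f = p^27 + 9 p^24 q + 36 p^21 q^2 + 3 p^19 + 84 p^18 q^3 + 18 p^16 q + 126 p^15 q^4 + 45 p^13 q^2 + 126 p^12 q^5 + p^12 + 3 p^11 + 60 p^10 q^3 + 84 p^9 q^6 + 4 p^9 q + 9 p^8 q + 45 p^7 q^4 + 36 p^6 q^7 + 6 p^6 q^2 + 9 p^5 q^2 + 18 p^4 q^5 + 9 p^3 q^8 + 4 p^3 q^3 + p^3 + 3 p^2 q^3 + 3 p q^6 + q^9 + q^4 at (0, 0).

Type E_{6}, Milnor number mu = 6.

The Hessian of f at 0 has rank 0. Corank 2; j^3 = p^3 is a perfect cube, so E-series; the 4-jet and mu = 6 give E_6.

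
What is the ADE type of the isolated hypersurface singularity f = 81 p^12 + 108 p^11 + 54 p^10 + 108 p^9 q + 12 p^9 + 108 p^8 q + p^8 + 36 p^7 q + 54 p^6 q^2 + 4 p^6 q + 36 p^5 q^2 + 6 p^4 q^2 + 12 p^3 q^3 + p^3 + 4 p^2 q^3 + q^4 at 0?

The Hessian of f at 0 has rank 0. Corank 2; j^3 = p^3 is a perfect cube, so E-series; the 4-jet and mu = 6 give E_6.

E6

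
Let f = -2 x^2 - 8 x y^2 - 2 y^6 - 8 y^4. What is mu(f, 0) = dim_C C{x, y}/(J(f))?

5

The Hessian of f at 0 is [[-4, 0], [0, 0]] with rank 1, so corank 1. A Groebner basis of the Jacobian ideal J(f) in C{x,y} is {x^3, x^2*y, x/2 + y^2}; counting standard monomials gives mu = 5. Corank 1: A-series; mu = 5 gives A_5.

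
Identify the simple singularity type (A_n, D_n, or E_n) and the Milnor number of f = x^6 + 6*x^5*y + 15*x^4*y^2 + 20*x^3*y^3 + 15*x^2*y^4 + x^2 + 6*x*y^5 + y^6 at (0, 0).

Type A5, Milnor number mu = 5.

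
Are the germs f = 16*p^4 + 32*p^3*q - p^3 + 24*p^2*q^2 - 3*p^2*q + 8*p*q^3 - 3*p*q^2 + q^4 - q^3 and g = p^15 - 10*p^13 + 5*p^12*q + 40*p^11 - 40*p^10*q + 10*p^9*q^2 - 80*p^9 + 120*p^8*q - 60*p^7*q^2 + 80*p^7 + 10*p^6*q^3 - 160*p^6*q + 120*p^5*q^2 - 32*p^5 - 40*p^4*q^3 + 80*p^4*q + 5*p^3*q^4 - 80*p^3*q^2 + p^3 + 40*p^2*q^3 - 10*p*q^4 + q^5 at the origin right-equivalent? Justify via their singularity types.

No.

The Hessian of f at 0 is [[0, 0], [0, 0]] with rank 0, so corank 2. A Groebner basis of the Jacobian ideal J(f) in C{p,q} is {q^4, p*q^2 + 5*q^3/6, p^2 + 2*p*q + q^2}; counting standard monomials gives mu = 6. Corank 2; j^3 = -(p + q)^3 is a perfect cube, so E-series; the 4-jet and mu = 6 give E_6. The Hessian of g at 0 is [[0, 0], [0, 0]] with rank 0, so corank 2. A Groebner basis of the Jacobian ideal J(g) in C{p,q} is {q^5, p*q^3 - q^4/8, p^2}; counting standard monomials gives mu = 8. Corank 2; j^3 = p^3 is a perfect cube, so E-series; the 5-jet and mu = 8 give E_8. f is E_6 but g is E_8, hence not right-equivalent.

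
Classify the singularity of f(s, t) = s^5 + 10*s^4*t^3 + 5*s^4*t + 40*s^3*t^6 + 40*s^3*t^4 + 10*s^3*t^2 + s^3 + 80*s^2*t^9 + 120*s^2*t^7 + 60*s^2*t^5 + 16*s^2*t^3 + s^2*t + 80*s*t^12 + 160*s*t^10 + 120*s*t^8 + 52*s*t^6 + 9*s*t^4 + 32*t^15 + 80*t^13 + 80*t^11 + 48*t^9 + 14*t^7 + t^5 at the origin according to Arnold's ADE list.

D_6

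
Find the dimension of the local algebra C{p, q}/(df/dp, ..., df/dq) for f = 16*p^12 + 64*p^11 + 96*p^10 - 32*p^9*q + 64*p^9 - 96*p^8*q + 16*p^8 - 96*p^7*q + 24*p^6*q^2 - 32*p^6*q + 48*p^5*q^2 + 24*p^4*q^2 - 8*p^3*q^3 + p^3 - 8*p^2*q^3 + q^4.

6

The Hessian of f at 0 has rank 0. Corank 2; j^3 = p^3 is a perfect cube, so E-series; the 4-jet and mu = 6 give E_6.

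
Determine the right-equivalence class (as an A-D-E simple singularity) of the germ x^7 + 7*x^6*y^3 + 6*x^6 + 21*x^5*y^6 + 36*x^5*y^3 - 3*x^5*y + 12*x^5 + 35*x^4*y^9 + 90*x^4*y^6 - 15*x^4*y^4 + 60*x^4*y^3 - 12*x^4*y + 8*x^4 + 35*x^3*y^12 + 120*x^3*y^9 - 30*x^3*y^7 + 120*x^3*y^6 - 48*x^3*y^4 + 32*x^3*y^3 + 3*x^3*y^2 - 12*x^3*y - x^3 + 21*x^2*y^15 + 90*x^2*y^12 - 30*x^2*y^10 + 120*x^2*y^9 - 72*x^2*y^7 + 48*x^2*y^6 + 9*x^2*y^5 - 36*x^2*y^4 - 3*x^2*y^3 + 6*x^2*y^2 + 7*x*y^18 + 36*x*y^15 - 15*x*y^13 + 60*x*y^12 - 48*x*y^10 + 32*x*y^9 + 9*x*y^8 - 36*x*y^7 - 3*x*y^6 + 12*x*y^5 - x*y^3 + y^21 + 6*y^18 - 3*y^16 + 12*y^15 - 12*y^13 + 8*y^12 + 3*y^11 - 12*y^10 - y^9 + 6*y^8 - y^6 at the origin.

The Hessian of f at 0 is [[0, 0], [0, 0]] with rank 0, so corank 2. A Groebner basis of the Jacobian ideal J(f) in C{x,y} is {3*x^2/4 + y^4 + y^3/4, x^3, x^2*y - x^2/4 - y^3/12, -x^2 + x*y^2 - y^3/3}; counting standard monomials gives mu = 7. Corank 2; j^3 = -x^3 is a perfect cube, so E-series; the 4-jet and mu = 7 give E_7.

E_{7}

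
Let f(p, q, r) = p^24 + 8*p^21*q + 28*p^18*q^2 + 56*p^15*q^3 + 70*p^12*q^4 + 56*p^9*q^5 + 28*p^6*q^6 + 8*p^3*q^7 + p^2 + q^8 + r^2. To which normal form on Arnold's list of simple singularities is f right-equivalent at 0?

A7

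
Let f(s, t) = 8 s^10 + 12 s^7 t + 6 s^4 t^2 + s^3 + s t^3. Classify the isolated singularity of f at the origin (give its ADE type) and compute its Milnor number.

Type E7, Milnor number mu = 7.

The Hessian of f at 0 is [[0, 0], [0, 0]] with rank 0, so corank 2. A Groebner basis of the Jacobian ideal J(f) in C{s,t} is {s^3, s*t^2, 3*s^2 + t^3}; counting standard monomials gives mu = 7. Corank 2; j^3 = s^3 is a perfect cube, so E-series; the 4-jet and mu = 7 give E_7.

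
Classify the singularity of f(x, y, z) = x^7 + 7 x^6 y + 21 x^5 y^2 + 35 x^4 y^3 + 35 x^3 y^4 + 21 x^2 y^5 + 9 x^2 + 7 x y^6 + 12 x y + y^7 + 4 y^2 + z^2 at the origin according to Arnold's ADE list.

A_{6}

The Hessian of f at 0 has rank 2. Corank 1: A-series; mu = 6 gives A_6.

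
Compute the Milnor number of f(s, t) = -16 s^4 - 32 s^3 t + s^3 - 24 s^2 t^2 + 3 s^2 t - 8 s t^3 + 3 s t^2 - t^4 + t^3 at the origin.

6

The Hessian of f at 0 is [[0, 0], [0, 0]] with rank 0, so corank 2. A Groebner basis of the Jacobian ideal J(f) in C{s,t} is {t^4, s*t^2 + 5*t^3/6, s^2 + 2*s*t + t^2}; counting standard monomials gives mu = 6. Corank 2; j^3 = (s + t)^3 is a perfect cube, so E-series; the 4-jet and mu = 6 give E_6.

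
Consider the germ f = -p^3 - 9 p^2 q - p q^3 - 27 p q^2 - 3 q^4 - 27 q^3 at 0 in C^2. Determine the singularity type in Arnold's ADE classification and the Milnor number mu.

The Hessian of f at 0 has rank 0. Corank 2; j^3 = -(p + 3*q)^3 is a perfect cube, so E-series; the 4-jet and mu = 7 give E_7.

Type E_7, Milnor number mu = 7.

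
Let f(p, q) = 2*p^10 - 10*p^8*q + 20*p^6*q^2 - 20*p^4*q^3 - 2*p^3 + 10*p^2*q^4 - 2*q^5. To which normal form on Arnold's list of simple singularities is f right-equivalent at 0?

E_8

The Hessian of f at 0 is [[0, 0], [0, 0]] with rank 0, so corank 2. A Groebner basis of the Jacobian ideal J(f) in C{p,q} is {q^4, p^2}; counting standard monomials gives mu = 8. Corank 2; j^3 = -2*p^3 is a perfect cube, so E-series; the 5-jet and mu = 8 give E_8.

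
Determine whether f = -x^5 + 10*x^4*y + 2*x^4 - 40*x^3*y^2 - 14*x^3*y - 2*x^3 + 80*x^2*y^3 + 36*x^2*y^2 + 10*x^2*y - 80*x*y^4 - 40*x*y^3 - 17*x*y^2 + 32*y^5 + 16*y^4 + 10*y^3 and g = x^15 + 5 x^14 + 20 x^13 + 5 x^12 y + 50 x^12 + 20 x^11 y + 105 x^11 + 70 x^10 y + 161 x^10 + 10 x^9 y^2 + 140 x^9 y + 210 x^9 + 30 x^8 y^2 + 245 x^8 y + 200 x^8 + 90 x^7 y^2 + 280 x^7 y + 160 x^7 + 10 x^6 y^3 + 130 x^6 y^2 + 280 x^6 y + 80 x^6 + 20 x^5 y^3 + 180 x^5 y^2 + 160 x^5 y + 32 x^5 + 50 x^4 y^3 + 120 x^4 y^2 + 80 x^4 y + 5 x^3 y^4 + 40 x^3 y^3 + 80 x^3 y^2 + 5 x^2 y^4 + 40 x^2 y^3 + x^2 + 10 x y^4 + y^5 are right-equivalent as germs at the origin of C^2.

No.

The Hessian of f at 0 has rank 0. Corank 2; j^3 = -(x - 2*y)*(2*x^2 - 6*x*y + 5*y^2) splits into three distinct lines over C (the quadratic factor has nonzero discriminant), so D_4. The Hessian of g at 0 has rank 1. Corank 1: A-series; mu = 4 gives A_4. f is D_4 but g is A_4, hence not right-equivalent.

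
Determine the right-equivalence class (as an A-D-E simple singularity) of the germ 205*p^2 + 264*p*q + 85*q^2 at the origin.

The Hessian of f at 0 has rank 2. Corank 0: nondegenerate Morse point, so A_1.

A_{1}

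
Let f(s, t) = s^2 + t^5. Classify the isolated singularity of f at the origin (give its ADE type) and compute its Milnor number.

Type A_{4}, Milnor number mu = 4.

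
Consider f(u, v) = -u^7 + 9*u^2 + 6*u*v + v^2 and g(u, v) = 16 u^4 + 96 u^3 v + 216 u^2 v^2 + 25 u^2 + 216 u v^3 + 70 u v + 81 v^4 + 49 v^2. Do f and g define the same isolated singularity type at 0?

The Hessian of f at 0 is [[18, 6], [6, 2]] with rank 1, so corank 1. A Groebner basis of the Jacobian ideal J(f) in C{u,v} is {v^6, u + v/3}; counting standard monomials gives mu = 6. Corank 1: A-series; mu = 6 gives A_6. The Hessian of g at 0 is [[50, 70], [70, 98]] with rank 1, so corank 1. A Groebner basis of the Jacobian ideal J(g) in C{u,v} is {v^3, u + 7*v/5}; counting standard monomials gives mu = 3. Corank 1: A-series; mu = 3 gives A_3. f is A_6 but g is A_3, hence not right-equivalent.

No.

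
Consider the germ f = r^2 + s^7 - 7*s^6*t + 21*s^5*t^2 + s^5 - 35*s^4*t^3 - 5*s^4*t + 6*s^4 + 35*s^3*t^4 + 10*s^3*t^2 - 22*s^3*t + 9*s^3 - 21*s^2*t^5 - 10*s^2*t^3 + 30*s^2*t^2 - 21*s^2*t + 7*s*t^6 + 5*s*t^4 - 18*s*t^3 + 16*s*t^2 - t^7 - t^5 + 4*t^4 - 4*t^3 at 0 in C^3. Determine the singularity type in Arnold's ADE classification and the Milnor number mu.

Type D8, Milnor number mu = 8.

The Hessian of f at 0 is [[0, 0, 0], [0, 0, 0], [0, 0, 2]] with rank 1, so corank 2. A Groebner basis of the Jacobian ideal J(f) in C{s,t,r} is {78489*s^2/188 + s*t^3 + 11583*s*t^2/188 - 64233*s*t/94 - 2151*t^3/47 + 270*t^2, 94041*s^2/188 + 14931*s*t^2/188 - 77031*s*t/94 + t^4 - 2754*t^3/47 + 324*t^2, s^3 - 1137*s^2/188 - 375*s*t^2/188 + 943*s*t/94 + 52*t^3/47 - 4*t^2, s^2*t - 567*s^2/188 - 313*s*t^2/188 + 471*s*t/94 + 33*t^3/47 - 2*t^2, r}; counting standard monomials gives mu = 8. Corank 2; j^3 = (s - t)*(3*s - 2*t)^2 has shape L^2 M (L != M), so D-series; mu = 8 gives D_8.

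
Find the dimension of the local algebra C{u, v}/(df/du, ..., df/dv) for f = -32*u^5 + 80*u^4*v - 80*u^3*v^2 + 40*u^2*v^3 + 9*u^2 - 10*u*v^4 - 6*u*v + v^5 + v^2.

4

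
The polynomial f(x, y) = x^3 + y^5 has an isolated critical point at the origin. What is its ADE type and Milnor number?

Type E_8, Milnor number mu = 8.

The Hessian of f at 0 has rank 0. Corank 2; j^3 = x^3 is a perfect cube, so E-series; the 5-jet and mu = 8 give E_8.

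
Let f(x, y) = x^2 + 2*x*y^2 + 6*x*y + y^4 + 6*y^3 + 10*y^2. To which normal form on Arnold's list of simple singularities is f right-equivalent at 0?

A_{1}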